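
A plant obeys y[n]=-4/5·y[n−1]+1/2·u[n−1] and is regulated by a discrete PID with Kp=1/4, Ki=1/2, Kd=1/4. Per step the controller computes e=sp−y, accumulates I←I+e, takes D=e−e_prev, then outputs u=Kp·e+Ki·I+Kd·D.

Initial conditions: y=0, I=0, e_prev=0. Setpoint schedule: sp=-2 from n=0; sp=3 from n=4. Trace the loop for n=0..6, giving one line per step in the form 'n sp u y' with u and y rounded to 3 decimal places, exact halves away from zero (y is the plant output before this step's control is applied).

(exact arithmetic carried between steps; '≈' marks a value shown rounded to 6 d.p. or computed from one; I and e_prev carry over from the previous line; the table rounds u and y to 3 d.p., halves away from zero)
n=0: y=0, sp=-2, e=sp−y=-2; I=-2, D=e−e_prev=-2; u=1/4·(-2)+1/2·(-2)+1/4·(-2)=-2; next y=-4/5·0+1/2·(-2)=-1
n=1: y=-1, sp=-2, e=sp−y=-1; I=-3, D=e−e_prev=1; u=1/4·(-1)+1/2·(-3)+1/4·1=-1.5; next y=-4/5·(-1)+1/2·(-1.5)=0.05
n=2: y=0.05, sp=-2, e=sp−y=-2.05; I=-5.05, D=e−e_prev=-1.05; u=1/4·(-2.05)+1/2·(-5.05)+1/4·(-1.05)=-3.3; next y=-4/5·0.05+1/2·(-3.3)=-1.69
n=3: y=-1.69, sp=-2, e=sp−y=-0.31; I=-5.36, D=e−e_prev=1.74; u=1/4·(-0.31)+1/2·(-5.36)+1/4·1.74=-2.3225; next y=-4/5·(-1.69)+1/2·(-2.3225)=0.19075
n=4: y=0.19075, sp=3, e=sp−y=2.80925; I=-2.55075, D=e−e_prev=3.11925; u=1/4·2.80925+1/2·(-2.55075)+1/4·3.11925=0.20675; next y=-4/5·0.19075+1/2·0.20675=-0.049225
n=5: y=-0.049225, sp=3, e=sp−y=3.049225; I=0.498475, D=e−e_prev=0.239975; u=1/4·3.049225+1/2·0.498475+1/4·0.239975≈1.071538; next y=-4/5·(-0.049225)+1/2·1.071538≈0.575149
n=6: y≈0.575149, sp=3, e=sp−y≈2.424851; I≈2.923326, D=e−e_prev≈-0.624374; u=1/4·2.424851+1/2·2.923326+1/4·(-0.624374)≈1.911783; next y=-4/5·0.575149+1/2·1.911783≈0.495772

0 -2 -2.000 0.000
1 -2 -1.500 -1.000
2 -2 -3.300 0.050
3 -2 -2.323 -1.690
4 3 0.207 0.191
5 3 1.072 -0.049
6 3 1.912 0.575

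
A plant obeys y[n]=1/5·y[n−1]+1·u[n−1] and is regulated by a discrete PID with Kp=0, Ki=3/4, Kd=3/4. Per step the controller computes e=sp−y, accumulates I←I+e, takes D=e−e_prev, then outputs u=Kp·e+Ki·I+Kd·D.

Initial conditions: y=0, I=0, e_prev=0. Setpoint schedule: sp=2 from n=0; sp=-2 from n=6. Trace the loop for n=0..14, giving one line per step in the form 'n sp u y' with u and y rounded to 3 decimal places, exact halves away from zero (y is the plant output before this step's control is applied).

0 2 3.000 0.000
1 2 -1.500 3.000
2 2 5.850 -0.900
3 2 -4.755 5.670
4 2 11.357 -3.621
5 2 -12.776 10.632
6 -2 17.362 -10.649
7 -2 -27.935 15.233
8 -2 38.734 -24.888
9 -2 -62.157 33.756
10 -2 88.752 -55.406
11 -2 -137.680 77.671
12 -2 202.100 -122.146
13 -2 -307.378 177.671
14 -2 457.003 -271.844

(exact arithmetic carried between steps; '≈' marks a value shown rounded to 6 d.p. or computed from one; I and e_prev carry over from the previous line; the table rounds u and y to 3 d.p., halves away from zero)
n=0: y=0, sp=2, e=sp−y=2; I=2, D=e−e_prev=2; u=0·2+3/4·2+3/4·2=3; next y=1/5·0+1·3=3
n=1: y=3, sp=2, e=sp−y=-1; I=1, D=e−e_prev=-3; u=0·(-1)+3/4·1+3/4·(-3)=-1.5; next y=1/5·3+1·(-1.5)=-0.9
n=2: y=-0.9, sp=2, e=sp−y=2.9; I=3.9, D=e−e_prev=3.9; u=0·2.9+3/4·3.9+3/4·3.9=5.85; next y=1/5·(-0.9)+1·5.85=5.67
n=3: y=5.67, sp=2, e=sp−y=-3.67; I=0.23, D=e−e_prev=-6.57; u=0·(-3.67)+3/4·0.23+3/4·(-6.57)=-4.755; next y=1/5·5.67+1·(-4.755)=-3.621
n=4: y=-3.621, sp=2, e=sp−y=5.621; I=5.851, D=e−e_prev=9.291; u=0·5.621+3/4·5.851+3/4·9.291=11.3565; next y=1/5·(-3.621)+1·11.3565=10.6323
n=5: y=10.6323, sp=2, e=sp−y=-8.6323; I=-2.7813, D=e−e_prev=-14.2533; u=0·(-8.6323)+3/4·(-2.7813)+3/4·(-14.2533)=-12.77595; next y=1/5·10.6323+1·(-12.77595)=-10.64949
n=6: y=-10.64949, sp=-2, e=sp−y=8.64949; I=5.86819, D=e−e_prev=17.28179; u=0·8.64949+3/4·5.86819+3/4·17.28179=17.362485; next y=1/5·(-10.64949)+1·17.362485=15.232587
n=7: y=15.232587, sp=-2, e=sp−y=-17.232587; I=-11.364397, D=e−e_prev=-25.882077; u=0·(-17.232587)+3/4·(-11.364397)+3/4·(-25.882077)≈-27.934856; next y=1/5·15.232587+1·(-27.934856)≈-24.888338
n=8: y≈-24.888338, sp=-2, e=sp−y≈22.888338; I≈11.523941, D=e−e_prev≈40.120925; u=0·22.888338+3/4·11.523941+3/4·40.120925≈38.733650; next y=1/5·(-24.888338)+1·38.733650≈33.755982
n=9: y≈33.755982, sp=-2, e=sp−y≈-35.755982; I≈-24.232041, D=e−e_prev≈-58.644320; u=0·(-35.755982)+3/4·(-24.232041)+3/4·(-58.644320)≈-62.157271; next y=1/5·33.755982+1·(-62.157271)≈-55.406074
n=10: y≈-55.406074, sp=-2, e=sp−y≈53.406074; I≈29.174033, D=e−e_prev≈89.162056; u=0·53.406074+3/4·29.174033+3/4·89.162056≈88.752067; next y=1/5·(-55.406074)+1·88.752067≈77.670853
n=11: y≈77.670853, sp=-2, e=sp−y≈-79.670853; I≈-50.496819, D=e−e_prev≈-133.076927; u=0·(-79.670853)+3/4·(-50.496819)+3/4·(-133.076927)≈-137.680309; next y=1/5·77.670853+1·(-137.680309)≈-122.146139
n=12: y≈-122.146139, sp=-2, e=sp−y≈120.146139; I≈69.649320, D=e−e_prev≈199.816992; u=0·120.146139+3/4·69.649320+3/4·199.816992≈202.099734; next y=1/5·(-122.146139)+1·202.099734≈177.670506
n=13: y≈177.670506, sp=-2, e=sp−y≈-179.670506; I≈-110.021186, D=e−e_prev≈-299.816645; u=0·(-179.670506)+3/4·(-110.021186)+3/4·(-299.816645)≈-307.378373; next y=1/5·177.670506+1·(-307.378373)≈-271.844272
n=14: y≈-271.844272, sp=-2, e=sp−y≈269.844272; I≈159.823086, D=e−e_prev≈449.514778; u=0·269.844272+3/4·159.823086+3/4·449.514778≈457.003398; next y=1/5·(-271.844272)+1·457.003398≈402.634543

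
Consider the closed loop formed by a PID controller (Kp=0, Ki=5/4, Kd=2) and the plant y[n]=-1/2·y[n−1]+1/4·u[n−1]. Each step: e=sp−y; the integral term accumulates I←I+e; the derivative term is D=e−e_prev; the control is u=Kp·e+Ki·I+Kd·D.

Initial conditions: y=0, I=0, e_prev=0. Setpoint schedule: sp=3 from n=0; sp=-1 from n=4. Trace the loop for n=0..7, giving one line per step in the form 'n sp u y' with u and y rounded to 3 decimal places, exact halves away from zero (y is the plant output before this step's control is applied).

0 3 9.750 0.000
1 3 -0.422 2.438
2 3 17.382 -1.324
3 3 -5.315 5.008
4 -1 20.570 -3.832
5 -1 -20.966 7.059
6 -1 42.188 -8.771
7 -1 -56.792 14.932

(exact arithmetic carried between steps; '≈' marks a value shown rounded to 6 d.p. or computed from one; I and e_prev carry over from the previous line; the table rounds u and y to 3 d.p., halves away from zero)
n=0: y=0, sp=3, e=sp−y=3; I=3, D=e−e_prev=3; u=0·3+5/4·3+2·3=9.75; next y=-1/2·0+1/4·9.75=2.4375
n=1: y=2.4375, sp=3, e=sp−y=0.5625; I=3.5625, D=e−e_prev=-2.4375; u=0·0.5625+5/4·3.5625+2·(-2.4375)=-0.421875; next y=-1/2·2.4375+1/4·(-0.421875)≈-1.324219
n=2: y≈-1.324219, sp=3, e=sp−y≈4.324219; I≈7.886719, D=e−e_prev≈3.761719; u=0·4.324219+5/4·7.886719+2·3.761719≈17.381836; next y=-1/2·(-1.324219)+1/4·17.381836≈5.007568
n=3: y≈5.007568, sp=3, e=sp−y≈-2.007568; I≈5.879150, D=e−e_prev≈-6.331787; u=0·(-2.007568)+5/4·5.879150+2·(-6.331787)≈-5.314636; next y=-1/2·5.007568+1/4·(-5.314636)≈-3.832443
n=4: y≈-3.832443, sp=-1, e=sp−y≈2.832443; I≈8.711594, D=e−e_prev≈4.840012; u=0·2.832443+5/4·8.711594+2·4.840012≈20.569515; next y=-1/2·(-3.832443)+1/4·20.569515≈7.058600
n=5: y≈7.058600, sp=-1, e=sp−y≈-8.058600; I≈0.652993, D=e−e_prev≈-10.891044; u=0·(-8.058600)+5/4·0.652993+2·(-10.891044)≈-20.965846; next y=-1/2·7.058600+1/4·(-20.965846)≈-8.770762
n=6: y≈-8.770762, sp=-1, e=sp−y≈7.770762; I≈8.423755, D=e−e_prev≈15.829362; u=0·7.770762+5/4·8.423755+2·15.829362≈42.188418; next y=-1/2·(-8.770762)+1/4·42.188418≈14.932485
n=7: y≈14.932485, sp=-1, e=sp−y≈-15.932485; I≈-7.508730, D=e−e_prev≈-23.703247; u=0·(-15.932485)+5/4·(-7.508730)+2·(-23.703247)≈-56.792407; next y=-1/2·14.932485+1/4·(-56.792407)≈-21.664344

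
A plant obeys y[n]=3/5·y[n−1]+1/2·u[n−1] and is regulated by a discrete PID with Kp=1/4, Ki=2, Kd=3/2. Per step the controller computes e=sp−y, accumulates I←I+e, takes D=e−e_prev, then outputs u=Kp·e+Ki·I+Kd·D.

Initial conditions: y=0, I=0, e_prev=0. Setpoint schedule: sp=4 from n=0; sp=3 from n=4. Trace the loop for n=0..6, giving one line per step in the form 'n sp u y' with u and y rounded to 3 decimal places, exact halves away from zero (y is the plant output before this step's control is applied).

0 4 15.000 0.000
1 4 -11.125 7.500
2 4 25.234 -1.063
3 4 -26.393 11.980
4 3 40.917 -6.008
5 3 -52.280 16.853
6 3 77.611 -16.028

(exact arithmetic carried between steps; '≈' marks a value shown rounded to 6 d.p. or computed from one; I and e_prev carry over from the previous line; the table rounds u and y to 3 d.p., halves away from zero)
n=0: y=0, sp=4, e=sp−y=4; I=4, D=e−e_prev=4; u=1/4·4+2·4+3/2·4=15; next y=3/5·0+1/2·15=7.5
n=1: y=7.5, sp=4, e=sp−y=-3.5; I=0.5, D=e−e_prev=-7.5; u=1/4·(-3.5)+2·0.5+3/2·(-7.5)=-11.125; next y=3/5·7.5+1/2·(-11.125)=-1.0625
n=2: y=-1.0625, sp=4, e=sp−y=5.0625; I=5.5625, D=e−e_prev=8.5625; u=1/4·5.0625+2·5.5625+3/2·8.5625=25.234375; next y=3/5·(-1.0625)+1/2·25.234375≈11.979688
n=3: y≈11.979688, sp=4, e=sp−y≈-7.979688; I≈-2.417188, D=e−e_prev≈-13.042188; u=1/4·(-7.979688)+2·(-2.417188)+3/2·(-13.042188)≈-26.392578; next y=3/5·11.979688+1/2·(-26.392578)≈-6.008477
n=4: y≈-6.008477, sp=3, e=sp−y≈9.008477; I≈6.591289, D=e−e_prev≈16.988164; u=1/4·9.008477+2·6.591289+3/2·16.988164≈40.916943; next y=3/5·(-6.008477)+1/2·40.916943≈16.853386
n=5: y≈16.853386, sp=3, e=sp−y≈-13.853386; I≈-7.262097, D=e−e_prev≈-22.861862; u=1/4·(-13.853386)+2·(-7.262097)+3/2·(-22.861862)≈-52.280333; next y=3/5·16.853386+1/2·(-52.280333)≈-16.028135
n=6: y≈-16.028135, sp=3, e=sp−y≈19.028135; I≈11.766039, D=e−e_prev≈32.881521; u=1/4·19.028135+2·11.766039+3/2·32.881521≈77.611392; next y=3/5·(-16.028135)+1/2·77.611392≈29.188815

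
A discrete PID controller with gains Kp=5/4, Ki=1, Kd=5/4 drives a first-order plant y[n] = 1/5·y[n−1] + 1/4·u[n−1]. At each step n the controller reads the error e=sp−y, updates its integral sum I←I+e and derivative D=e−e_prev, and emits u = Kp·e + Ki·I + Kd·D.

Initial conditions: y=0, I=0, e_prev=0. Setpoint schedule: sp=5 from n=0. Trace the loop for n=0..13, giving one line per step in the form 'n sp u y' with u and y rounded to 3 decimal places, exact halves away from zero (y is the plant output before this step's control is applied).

(exact arithmetic carried between steps; '≈' marks a value shown rounded to 6 d.p. or computed from one; I and e_prev carry over from the previous line; the table rounds u and y to 3 d.p., halves away from zero)
n=0: y=0, sp=5, e=sp−y=5; I=5, D=e−e_prev=5; u=5/4·5+1·5+5/4·5=17.5; next y=1/5·0+1/4·17.5=4.375
n=1: y=4.375, sp=5, e=sp−y=0.625; I=5.625, D=e−e_prev=-4.375; u=5/4·0.625+1·5.625+5/4·(-4.375)=0.9375; next y=1/5·4.375+1/4·0.9375=1.109375
n=2: y=1.109375, sp=5, e=sp−y=3.890625; I=9.515625, D=e−e_prev=3.265625; u=5/4·3.890625+1·9.515625+5/4·3.265625≈18.460938; next y=1/5·1.109375+1/4·18.460938≈4.837109
n=3: y≈4.837109, sp=5, e=sp−y≈0.162891; I≈9.678516, D=e−e_prev≈-3.727734; u=5/4·0.162891+1·9.678516+5/4·(-3.727734)≈5.222461; next y=1/5·4.837109+1/4·5.222461≈2.273037
n=4: y≈2.273037, sp=5, e=sp−y≈2.726963; I≈12.405479, D=e−e_prev≈2.564072; u=5/4·2.726963+1·12.405479+5/4·2.564072≈19.019272; next y=1/5·2.273037+1/4·19.019272≈5.209426
n=5: y≈5.209426, sp=5, e=sp−y≈-0.209426; I≈12.196053, D=e−e_prev≈-2.936388; u=5/4·(-0.209426)+1·12.196053+5/4·(-2.936388)≈8.263786; next y=1/5·5.209426+1/4·8.263786≈3.107831
n=6: y≈3.107831, sp=5, e=sp−y≈1.892169; I≈14.088221, D=e−e_prev≈2.101594; u=5/4·1.892169+1·14.088221+5/4·2.101594≈19.080425; next y=1/5·3.107831+1/4·19.080425≈5.391672
n=7: y≈5.391672, sp=5, e=sp−y≈-0.391672; I≈13.696549, D=e−e_prev≈-2.283841; u=5/4·(-0.391672)+1·13.696549+5/4·(-2.283841)≈10.352157; next y=1/5·5.391672+1/4·10.352157≈3.666374
n=8: y≈3.666374, sp=5, e=sp−y≈1.333626; I≈15.030175, D=e−e_prev≈1.725299; u=5/4·1.333626+1·15.030175+5/4·1.725299≈18.853831; next y=1/5·3.666374+1/4·18.853831≈5.446733
n=9: y≈5.446733, sp=5, e=sp−y≈-0.446733; I≈14.583443, D=e−e_prev≈-1.780359; u=5/4·(-0.446733)+1·14.583443+5/4·(-1.780359)≈11.799578; next y=1/5·5.446733+1/4·11.799578≈4.039241
n=10: y≈4.039241, sp=5, e=sp−y≈0.960759; I≈15.544202, D=e−e_prev≈1.407491; u=5/4·0.960759+1·15.544202+5/4·1.407491≈18.504514; next y=1/5·4.039241+1/4·18.504514≈5.433977
n=11: y≈5.433977, sp=5, e=sp−y≈-0.433977; I≈15.110225, D=e−e_prev≈-1.394736; u=5/4·(-0.433977)+1·15.110225+5/4·(-1.394736)≈12.824334; next y=1/5·5.433977+1/4·12.824334≈4.292879
n=12: y≈4.292879, sp=5, e=sp−y≈0.707121; I≈15.817346, D=e−e_prev≈1.141098; u=5/4·0.707121+1·15.817346+5/4·1.141098≈18.127620; next y=1/5·4.292879+1/4·18.127620≈5.390481
n=13: y≈5.390481, sp=5, e=sp−y≈-0.390481; I≈15.426865, D=e−e_prev≈-1.097602; u=5/4·(-0.390481)+1·15.426865+5/4·(-1.097602)≈13.566762; next y=1/5·5.390481+1/4·13.566762≈4.469787

0 5 17.500 0.000
1 5 0.938 4.375
2 5 18.461 1.109
3 5 5.222 4.837
4 5 19.019 2.273
5 5 8.264 5.209
6 5 19.080 3.108
7 5 10.352 5.392
8 5 18.854 3.666
9 5 11.800 5.447
10 5 18.505 4.039
11 5 12.824 5.434
12 5 18.128 4.293
13 5 13.567 5.390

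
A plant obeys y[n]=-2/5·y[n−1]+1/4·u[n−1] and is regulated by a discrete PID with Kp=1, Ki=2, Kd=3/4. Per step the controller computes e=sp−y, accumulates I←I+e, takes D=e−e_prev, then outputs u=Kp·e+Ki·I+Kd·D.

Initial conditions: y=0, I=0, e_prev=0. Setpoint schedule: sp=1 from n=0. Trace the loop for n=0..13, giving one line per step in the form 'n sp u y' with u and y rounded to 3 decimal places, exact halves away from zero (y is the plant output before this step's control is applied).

(exact arithmetic carried between steps; '≈' marks a value shown rounded to 6 d.p. or computed from one; I and e_prev carry over from the previous line; the table rounds u and y to 3 d.p., halves away from zero)
n=0: y=0, sp=1, e=sp−y=1; I=1, D=e−e_prev=1; u=1·1+2·1+3/4·1=3.75; next y=-2/5·0+1/4·3.75=0.9375
n=1: y=0.9375, sp=1, e=sp−y=0.0625; I=1.0625, D=e−e_prev=-0.9375; u=1·0.0625+2·1.0625+3/4·(-0.9375)=1.484375; next y=-2/5·0.9375+1/4·1.484375≈-0.003906
n=2: y≈-0.003906, sp=1, e=sp−y≈1.003906; I≈2.066406, D=e−e_prev≈0.941406; u=1·1.003906+2·2.066406+3/4·0.941406≈5.842773; next y=-2/5·(-0.003906)+1/4·5.842773≈1.462256
n=3: y≈1.462256, sp=1, e=sp−y≈-0.462256; I≈1.604150, D=e−e_prev≈-1.466162; u=1·(-0.462256)+2·1.604150+3/4·(-1.466162)≈1.646423; next y=-2/5·1.462256+1/4·1.646423≈-0.173297
n=4: y≈-0.173297, sp=1, e=sp−y≈1.173297; I≈2.777447, D=e−e_prev≈1.635552; u=1·1.173297+2·2.777447+3/4·1.635552≈7.954855; next y=-2/5·(-0.173297)+1/4·7.954855≈2.058032
n=5: y≈2.058032, sp=1, e=sp−y≈-1.058032; I≈1.719415, D=e−e_prev≈-2.231329; u=1·(-1.058032)+2·1.719415+3/4·(-2.231329)≈0.707300; next y=-2/5·2.058032+1/4·0.707300≈-0.646388
n=6: y≈-0.646388, sp=1, e=sp−y≈1.646388; I≈3.365802, D=e−e_prev≈2.704420; u=1·1.646388+2·3.365802+3/4·2.704420≈10.406308; next y=-2/5·(-0.646388)+1/4·10.406308≈2.860132
n=7: y≈2.860132, sp=1, e=sp−y≈-1.860132; I≈1.505670, D=e−e_prev≈-3.506520; u=1·(-1.860132)+2·1.505670+3/4·(-3.506520)≈-1.478681; next y=-2/5·2.860132+1/4·(-1.478681)≈-1.513723
n=8: y≈-1.513723, sp=1, e=sp−y≈2.513723; I≈4.019393, D=e−e_prev≈4.373855; u=1·2.513723+2·4.019393+3/4·4.373855≈13.832901; next y=-2/5·(-1.513723)+1/4·13.832901≈4.063715
n=9: y≈4.063715, sp=1, e=sp−y≈-3.063715; I≈0.955679, D=e−e_prev≈-5.577438; u=1·(-3.063715)+2·0.955679+3/4·(-5.577438)≈-5.335435; next y=-2/5·4.063715+1/4·(-5.335435)≈-2.959345
n=10: y≈-2.959345, sp=1, e=sp−y≈3.959345; I≈4.915023, D=e−e_prev≈7.023059; u=1·3.959345+2·4.915023+3/4·7.023059≈19.056686; next y=-2/5·(-2.959345)+1/4·19.056686≈5.947909
n=11: y≈5.947909, sp=1, e=sp−y≈-4.947909; I≈-0.032886, D=e−e_prev≈-8.907254; u=1·(-4.947909)+2·(-0.032886)+3/4·(-8.907254)≈-11.694121; next y=-2/5·5.947909+1/4·(-11.694121)≈-5.302694
n=12: y≈-5.302694, sp=1, e=sp−y≈6.302694; I≈6.269808, D=e−e_prev≈11.250603; u=1·6.302694+2·6.269808+3/4·11.250603≈27.280263; next y=-2/5·(-5.302694)+1/4·27.280263≈8.941143
n=13: y≈8.941143, sp=1, e=sp−y≈-7.941143; I≈-1.671335, D=e−e_prev≈-14.243837; u=1·(-7.941143)+2·(-1.671335)+3/4·(-14.243837)≈-21.966692; next y=-2/5·8.941143+1/4·(-21.966692)≈-9.068130

0 1 3.750 0.000
1 1 1.484 0.938
2 1 5.843 -0.004
3 1 1.646 1.462
4 1 7.955 -0.173
5 1 0.707 2.058
6 1 10.406 -0.646
7 1 -1.479 2.860
8 1 13.833 -1.514
9 1 -5.335 4.064
10 1 19.057 -2.959
11 1 -11.694 5.948
12 1 27.280 -5.303
13 1 -21.967 8.941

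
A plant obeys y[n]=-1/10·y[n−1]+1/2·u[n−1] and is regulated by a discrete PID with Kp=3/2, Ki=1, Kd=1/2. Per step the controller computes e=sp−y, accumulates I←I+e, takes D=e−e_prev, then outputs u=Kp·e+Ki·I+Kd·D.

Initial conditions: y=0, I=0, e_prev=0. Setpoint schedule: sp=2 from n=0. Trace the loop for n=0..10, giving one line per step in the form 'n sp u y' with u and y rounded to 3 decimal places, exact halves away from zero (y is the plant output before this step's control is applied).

0 2 6.000 0.000
1 2 -2.000 3.000
2 2 11.400 -1.300
3 2 -8.840 5.830
4 2 23.394 -5.003
5 2 -26.620 12.197
6 2 51.964 -14.530
7 2 -70.765 27.435
8 2 121.465 -38.126
9 2 -179.202 64.545
10 2 291.391 -96.056

(exact arithmetic carried between steps; '≈' marks a value shown rounded to 6 d.p. or computed from one; I and e_prev carry over from the previous line; the table rounds u and y to 3 d.p., halves away from zero)
n=0: y=0, sp=2, e=sp−y=2; I=2, D=e−e_prev=2; u=3/2·2+1·2+1/2·2=6; next y=-1/10·0+1/2·6=3
n=1: y=3, sp=2, e=sp−y=-1; I=1, D=e−e_prev=-3; u=3/2·(-1)+1·1+1/2·(-3)=-2; next y=-1/10·3+1/2·(-2)=-1.3
n=2: y=-1.3, sp=2, e=sp−y=3.3; I=4.3, D=e−e_prev=4.3; u=3/2·3.3+1·4.3+1/2·4.3=11.4; next y=-1/10·(-1.3)+1/2·11.4=5.83
n=3: y=5.83, sp=2, e=sp−y=-3.83; I=0.47, D=e−e_prev=-7.13; u=3/2·(-3.83)+1·0.47+1/2·(-7.13)=-8.84; next y=-1/10·5.83+1/2·(-8.84)=-5.003
n=4: y=-5.003, sp=2, e=sp−y=7.003; I=7.473, D=e−e_prev=10.833; u=3/2·7.003+1·7.473+1/2·10.833=23.394; next y=-1/10·(-5.003)+1/2·23.394=12.1973
n=5: y=12.1973, sp=2, e=sp−y=-10.1973; I=-2.7243, D=e−e_prev=-17.2003; u=3/2·(-10.1973)+1·(-2.7243)+1/2·(-17.2003)=-26.6204; next y=-1/10·12.1973+1/2·(-26.6204)=-14.52993
n=6: y=-14.52993, sp=2, e=sp−y=16.52993; I=13.80563, D=e−e_prev=26.72723; u=3/2·16.52993+1·13.80563+1/2·26.72723=51.96414; next y=-1/10·(-14.52993)+1/2·51.96414=27.435063
n=7: y=27.435063, sp=2, e=sp−y=-25.435063; I=-11.629433, D=e−e_prev=-41.964993; u=3/2·(-25.435063)+1·(-11.629433)+1/2·(-41.964993)=-70.764524; next y=-1/10·27.435063+1/2·(-70.764524)≈-38.125768
n=8: y≈-38.125768, sp=2, e=sp−y≈40.125768; I≈28.496335, D=e−e_prev≈65.560831; u=3/2·40.125768+1·28.496335+1/2·65.560831≈121.465403; next y=-1/10·(-38.125768)+1/2·121.465403≈64.545279
n=9: y≈64.545279, sp=2, e=sp−y≈-62.545279; I≈-34.048943, D=e−e_prev≈-102.671047; u=3/2·(-62.545279)+1·(-34.048943)+1/2·(-102.671047)≈-179.202384; next y=-1/10·64.545279+1/2·(-179.202384)≈-96.055720
n=10: y≈-96.055720, sp=2, e=sp−y≈98.055720; I≈64.006777, D=e−e_prev≈160.600999; u=3/2·98.055720+1·64.006777+1/2·160.600999≈291.390856; next y=-1/10·(-96.055720)+1/2·291.390856≈155.301000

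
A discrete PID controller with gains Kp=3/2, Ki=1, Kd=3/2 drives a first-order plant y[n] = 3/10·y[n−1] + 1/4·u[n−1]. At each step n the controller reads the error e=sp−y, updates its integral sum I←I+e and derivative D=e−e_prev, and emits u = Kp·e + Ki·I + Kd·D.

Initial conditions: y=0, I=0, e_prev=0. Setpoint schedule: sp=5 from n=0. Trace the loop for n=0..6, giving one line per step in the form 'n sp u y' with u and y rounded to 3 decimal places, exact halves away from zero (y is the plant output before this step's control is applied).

0 5 20.000 0.000
1 5 -2.500 5.000
2 5 21.500 0.875
3 5 0.388 5.638
4 5 22.291 1.788
5 5 2.445 6.109
6 5 22.478 2.444

(exact arithmetic carried between steps; '≈' marks a value shown rounded to 6 d.p. or computed from one; I and e_prev carry over from the previous line; the table rounds u and y to 3 d.p., halves away from zero)
n=0: y=0, sp=5, e=sp−y=5; I=5, D=e−e_prev=5; u=3/2·5+1·5+3/2·5=20; next y=3/10·0+1/4·20=5
n=1: y=5, sp=5, e=sp−y=0; I=5, D=e−e_prev=-5; u=3/2·0+1·5+3/2·(-5)=-2.5; next y=3/10·5+1/4·(-2.5)=0.875
n=2: y=0.875, sp=5, e=sp−y=4.125; I=9.125, D=e−e_prev=4.125; u=3/2·4.125+1·9.125+3/2·4.125=21.5; next y=3/10·0.875+1/4·21.5=5.6375
n=3: y=5.6375, sp=5, e=sp−y=-0.6375; I=8.4875, D=e−e_prev=-4.7625; u=3/2·(-0.6375)+1·8.4875+3/2·(-4.7625)=0.3875; next y=3/10·5.6375+1/4·0.3875=1.788125
n=4: y=1.788125, sp=5, e=sp−y=3.211875; I=11.699375, D=e−e_prev=3.849375; u=3/2·3.211875+1·11.699375+3/2·3.849375=22.29125; next y=3/10·1.788125+1/4·22.29125=6.10925
n=5: y=6.10925, sp=5, e=sp−y=-1.10925; I=10.590125, D=e−e_prev=-4.321125; u=3/2·(-1.10925)+1·10.590125+3/2·(-4.321125)≈2.444563; next y=3/10·6.10925+1/4·2.444563≈2.443916
n=6: y≈2.443916, sp=5, e=sp−y≈2.556084; I≈13.146209, D=e−e_prev≈3.665334; u=3/2·2.556084+1·13.146209+3/2·3.665334≈22.478338; next y=3/10·2.443916+1/4·22.478338≈6.352759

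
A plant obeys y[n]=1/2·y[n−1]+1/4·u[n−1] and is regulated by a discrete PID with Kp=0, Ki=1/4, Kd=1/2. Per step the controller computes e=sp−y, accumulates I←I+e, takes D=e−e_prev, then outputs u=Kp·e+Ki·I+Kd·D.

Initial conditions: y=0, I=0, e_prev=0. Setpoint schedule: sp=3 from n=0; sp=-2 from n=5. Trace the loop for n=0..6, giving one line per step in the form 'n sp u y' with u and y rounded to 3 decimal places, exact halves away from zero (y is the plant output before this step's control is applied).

(exact arithmetic carried between steps; '≈' marks a value shown rounded to 6 d.p. or computed from one; I and e_prev carry over from the previous line; the table rounds u and y to 3 d.p., halves away from zero)
n=0: y=0, sp=3, e=sp−y=3; I=3, D=e−e_prev=3; u=0·3+1/4·3+1/2·3=2.25; next y=1/2·0+1/4·2.25=0.5625
n=1: y=0.5625, sp=3, e=sp−y=2.4375; I=5.4375, D=e−e_prev=-0.5625; u=0·2.4375+1/4·5.4375+1/2·(-0.5625)=1.078125; next y=1/2·0.5625+1/4·1.078125≈0.550781
n=2: y≈0.550781, sp=3, e=sp−y≈2.449219; I≈7.886719, D=e−e_prev≈0.011719; u=0·2.449219+1/4·7.886719+1/2·0.011719≈1.977539; next y=1/2·0.550781+1/4·1.977539≈0.769775
n=3: y≈0.769775, sp=3, e=sp−y≈2.230225; I≈10.116943, D=e−e_prev≈-0.218994; u=0·2.230225+1/4·10.116943+1/2·(-0.218994)≈2.419739; next y=1/2·0.769775+1/4·2.419739≈0.989822
n=4: y≈0.989822, sp=3, e=sp−y≈2.010178; I≈12.127121, D=e−e_prev≈-0.220047; u=0·2.010178+1/4·12.127121+1/2·(-0.220047)≈2.921757; next y=1/2·0.989822+1/4·2.921757≈1.225350
n=5: y≈1.225350, sp=-2, e=sp−y≈-3.225350; I≈8.901771, D=e−e_prev≈-5.235528; u=0·(-3.225350)+1/4·8.901771+1/2·(-5.235528)≈-0.392321; next y=1/2·1.225350+1/4·(-0.392321)≈0.514595
n=6: y≈0.514595, sp=-2, e=sp−y≈-2.514595; I≈6.387176, D=e−e_prev≈0.710756; u=0·(-2.514595)+1/4·6.387176+1/2·0.710756≈1.952172; next y=1/2·0.514595+1/4·1.952172≈0.745340

0 3 2.250 0.000
1 3 1.078 0.563
2 3 1.978 0.551
3 3 2.420 0.770
4 3 2.922 0.990
5 -2 -0.392 1.225
6 -2 1.952 0.515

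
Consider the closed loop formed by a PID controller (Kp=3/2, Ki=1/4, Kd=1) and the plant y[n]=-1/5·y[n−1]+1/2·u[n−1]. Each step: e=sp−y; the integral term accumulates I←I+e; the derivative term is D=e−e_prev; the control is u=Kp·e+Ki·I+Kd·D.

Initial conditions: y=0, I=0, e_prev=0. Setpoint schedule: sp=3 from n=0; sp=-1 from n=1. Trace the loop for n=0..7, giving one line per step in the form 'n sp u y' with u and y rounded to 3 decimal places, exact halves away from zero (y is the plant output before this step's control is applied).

0 3 8.250 0.000
1 -1 -16.344 4.125
2 -1 26.585 -8.997
3 -1 -50.782 15.092
4 -1 88.912 -28.409
5 -1 -163.742 50.138
6 -1 292.622 -91.898
7 -1 -532.310 164.691

(exact arithmetic carried between steps; '≈' marks a value shown rounded to 6 d.p. or computed from one; I and e_prev carry over from the previous line; the table rounds u and y to 3 d.p., halves away from zero)
n=0: y=0, sp=3, e=sp−y=3; I=3, D=e−e_prev=3; u=3/2·3+1/4·3+1·3=8.25; next y=-1/5·0+1/2·8.25=4.125
n=1: y=4.125, sp=-1, e=sp−y=-5.125; I=-2.125, D=e−e_prev=-8.125; u=3/2·(-5.125)+1/4·(-2.125)+1·(-8.125)=-16.34375; next y=-1/5·4.125+1/2·(-16.34375)=-8.996875
n=2: y=-8.996875, sp=-1, e=sp−y=7.996875; I=5.871875, D=e−e_prev=13.121875; u=3/2·7.996875+1/4·5.871875+1·13.121875≈26.585156; next y=-1/5·(-8.996875)+1/2·26.585156≈15.091953
n=3: y≈15.091953, sp=-1, e=sp−y≈-16.091953; I≈-10.220078, D=e−e_prev≈-24.088828; u=3/2·(-16.091953)+1/4·(-10.220078)+1·(-24.088828)≈-50.781777; next y=-1/5·15.091953+1/2·(-50.781777)≈-28.409279
n=4: y≈-28.409279, sp=-1, e=sp−y≈27.409279; I≈17.189201, D=e−e_prev≈43.501232; u=3/2·27.409279+1/4·17.189201+1·43.501232≈88.912452; next y=-1/5·(-28.409279)+1/2·88.912452≈50.138082
n=5: y≈50.138082, sp=-1, e=sp−y≈-51.138082; I≈-33.948881, D=e−e_prev≈-78.547361; u=3/2·(-51.138082)+1/4·(-33.948881)+1·(-78.547361)≈-163.741704; next y=-1/5·50.138082+1/2·(-163.741704)≈-91.898468
n=6: y≈-91.898468, sp=-1, e=sp−y≈90.898468; I≈56.949588, D=e−e_prev≈142.036550; u=3/2·90.898468+1/4·56.949588+1·142.036550≈292.621649; next y=-1/5·(-91.898468)+1/2·292.621649≈164.690518
n=7: y≈164.690518, sp=-1, e=sp−y≈-165.690518; I≈-108.740930, D=e−e_prev≈-256.588986; u=3/2·(-165.690518)+1/4·(-108.740930)+1·(-256.588986)≈-532.309996; next y=-1/5·164.690518+1/2·(-532.309996)≈-299.093102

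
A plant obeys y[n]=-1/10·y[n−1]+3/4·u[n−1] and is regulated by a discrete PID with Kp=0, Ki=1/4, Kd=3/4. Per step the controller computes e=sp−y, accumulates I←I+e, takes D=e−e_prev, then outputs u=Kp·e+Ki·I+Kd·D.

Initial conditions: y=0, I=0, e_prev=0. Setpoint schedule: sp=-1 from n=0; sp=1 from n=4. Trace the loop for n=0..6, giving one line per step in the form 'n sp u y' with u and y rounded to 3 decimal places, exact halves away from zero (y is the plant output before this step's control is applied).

(exact arithmetic carried between steps; '≈' marks a value shown rounded to 6 d.p. or computed from one; I and e_prev carry over from the previous line; the table rounds u and y to 3 d.p., halves away from zero)
n=0: y=0, sp=-1, e=sp−y=-1; I=-1, D=e−e_prev=-1; u=0·(-1)+1/4·(-1)+3/4·(-1)=-1; next y=-1/10·0+3/4·(-1)=-0.75
n=1: y=-0.75, sp=-1, e=sp−y=-0.25; I=-1.25, D=e−e_prev=0.75; u=0·(-0.25)+1/4·(-1.25)+3/4·0.75=0.25; next y=-1/10·(-0.75)+3/4·0.25=0.2625
n=2: y=0.2625, sp=-1, e=sp−y=-1.2625; I=-2.5125, D=e−e_prev=-1.0125; u=0·(-1.2625)+1/4·(-2.5125)+3/4·(-1.0125)=-1.3875; next y=-1/10·0.2625+3/4·(-1.3875)=-1.066875
n=3: y=-1.066875, sp=-1, e=sp−y=0.066875; I=-2.445625, D=e−e_prev=1.329375; u=0·0.066875+1/4·(-2.445625)+3/4·1.329375=0.385625; next y=-1/10·(-1.066875)+3/4·0.385625≈0.395906
n=4: y≈0.395906, sp=1, e=sp−y≈0.604094; I≈-1.841531, D=e−e_prev≈0.537219; u=0·0.604094+1/4·(-1.841531)+3/4·0.537219≈-0.057469; next y=-1/10·0.395906+3/4·(-0.057469)≈-0.082692
n=5: y≈-0.082692, sp=1, e=sp−y≈1.082692; I≈-0.758839, D=e−e_prev≈0.478598; u=0·1.082692+1/4·(-0.758839)+3/4·0.478598≈0.169239; next y=-1/10·(-0.082692)+3/4·0.169239≈0.135199
n=6: y≈0.135199, sp=1, e=sp−y≈0.864801; I≈0.105962, D=e−e_prev≈-0.217891; u=0·0.864801+1/4·0.105962+3/4·(-0.217891)≈-0.136927; next y=-1/10·0.135199+3/4·(-0.136927)≈-0.116215

0 -1 -1.000 0.000
1 -1 0.250 -0.750
2 -1 -1.388 0.263
3 -1 0.386 -1.067
4 1 -0.057 0.396
5 1 0.169 -0.083
6 1 -0.137 0.135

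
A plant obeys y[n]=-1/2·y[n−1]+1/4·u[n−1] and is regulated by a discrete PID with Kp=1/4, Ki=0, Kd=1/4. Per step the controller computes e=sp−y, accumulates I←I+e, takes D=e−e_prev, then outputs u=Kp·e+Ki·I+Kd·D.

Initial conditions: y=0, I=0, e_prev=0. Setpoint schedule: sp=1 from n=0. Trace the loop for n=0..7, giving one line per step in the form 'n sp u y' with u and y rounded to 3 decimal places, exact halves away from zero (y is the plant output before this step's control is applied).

(exact arithmetic carried between steps; '≈' marks a value shown rounded to 6 d.p. or computed from one; I and e_prev carry over from the previous line; the table rounds u and y to 3 d.p., halves away from zero)
n=0: y=0, sp=1, e=sp−y=1; I=1, D=e−e_prev=1; u=1/4·1+0·1+1/4·1=0.5; next y=-1/2·0+1/4·0.5=0.125
n=1: y=0.125, sp=1, e=sp−y=0.875; I=1.875, D=e−e_prev=-0.125; u=1/4·0.875+0·1.875+1/4·(-0.125)=0.1875; next y=-1/2·0.125+1/4·0.1875=-0.015625
n=2: y=-0.015625, sp=1, e=sp−y=1.015625; I=2.890625, D=e−e_prev=0.140625; u=1/4·1.015625+0·2.890625+1/4·0.140625≈0.289063; next y=-1/2·(-0.015625)+1/4·0.289063≈0.080078
n=3: y≈0.080078, sp=1, e=sp−y≈0.919922; I≈3.810547, D=e−e_prev≈-0.095703; u=1/4·0.919922+0·3.810547+1/4·(-0.095703)≈0.206055; next y=-1/2·0.080078+1/4·0.206055≈0.011475
n=4: y≈0.011475, sp=1, e=sp−y≈0.988525; I≈4.799072, D=e−e_prev≈0.068604; u=1/4·0.988525+0·4.799072+1/4·0.068604≈0.264282; next y=-1/2·0.011475+1/4·0.264282≈0.060333
n=5: y≈0.060333, sp=1, e=sp−y≈0.939667; I≈5.738739, D=e−e_prev≈-0.048859; u=1/4·0.939667+0·5.738739+1/4·(-0.048859)≈0.222702; next y=-1/2·0.060333+1/4·0.222702≈0.025509
n=6: y≈0.025509, sp=1, e=sp−y≈0.974491; I≈6.713230, D=e−e_prev≈0.034824; u=1/4·0.974491+0·6.713230+1/4·0.034824≈0.252329; next y=-1/2·0.025509+1/4·0.252329≈0.050328
n=7: y≈0.050328, sp=1, e=sp−y≈0.949672; I≈7.662902, D=e−e_prev≈-0.024819; u=1/4·0.949672+0·7.662902+1/4·(-0.024819)≈0.231213; next y=-1/2·0.050328+1/4·0.231213≈0.032639

0 1 0.500 0.000
1 1 0.188 0.125
2 1 0.289 -0.016
3 1 0.206 0.080
4 1 0.264 0.011
5 1 0.223 0.060
6 1 0.252 0.026
7 1 0.231 0.050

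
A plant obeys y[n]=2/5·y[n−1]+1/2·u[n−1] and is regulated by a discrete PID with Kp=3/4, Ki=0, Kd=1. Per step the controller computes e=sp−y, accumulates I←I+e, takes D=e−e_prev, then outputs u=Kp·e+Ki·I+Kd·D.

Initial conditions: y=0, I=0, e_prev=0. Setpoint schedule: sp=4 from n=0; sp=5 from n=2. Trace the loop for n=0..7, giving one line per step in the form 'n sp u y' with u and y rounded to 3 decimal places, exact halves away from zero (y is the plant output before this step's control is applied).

(exact arithmetic carried between steps; '≈' marks a value shown rounded to 6 d.p. or computed from one; I and e_prev carry over from the previous line; the table rounds u and y to 3 d.p., halves away from zero)
n=0: y=0, sp=4, e=sp−y=4; I=4, D=e−e_prev=4; u=3/4·4+0·4+1·4=7; next y=2/5·0+1/2·7=3.5
n=1: y=3.5, sp=4, e=sp−y=0.5; I=4.5, D=e−e_prev=-3.5; u=3/4·0.5+0·4.5+1·(-3.5)=-3.125; next y=2/5·3.5+1/2·(-3.125)=-0.1625
n=2: y=-0.1625, sp=5, e=sp−y=5.1625; I=9.6625, D=e−e_prev=4.6625; u=3/4·5.1625+0·9.6625+1·4.6625=8.534375; next y=2/5·(-0.1625)+1/2·8.534375≈4.202188
n=3: y≈4.202188, sp=5, e=sp−y≈0.797813; I≈10.460313, D=e−e_prev≈-4.364688; u=3/4·0.797813+0·10.460313+1·(-4.364688)≈-3.766328; next y=2/5·4.202188+1/2·(-3.766328)≈-0.202289
n=4: y≈-0.202289, sp=5, e=sp−y≈5.202289; I≈15.662602, D=e−e_prev≈4.404477; u=3/4·5.202289+0·15.662602+1·4.404477≈8.306193; next y=2/5·(-0.202289)+1/2·8.306193≈4.072181
n=5: y≈4.072181, sp=5, e=sp−y≈0.927819; I≈16.590421, D=e−e_prev≈-4.274470; u=3/4·0.927819+0·16.590421+1·(-4.274470)≈-3.578606; next y=2/5·4.072181+1/2·(-3.578606)≈-0.160431
n=6: y≈-0.160431, sp=5, e=sp−y≈5.160431; I≈21.750851, D=e−e_prev≈4.232612; u=3/4·5.160431+0·21.750851+1·4.232612≈8.102934; next y=2/5·(-0.160431)+1/2·8.102934≈3.987295
n=7: y≈3.987295, sp=5, e=sp−y≈1.012705; I≈22.763556, D=e−e_prev≈-4.147726; u=3/4·1.012705+0·22.763556+1·(-4.147726)≈-3.388197; next y=2/5·3.987295+1/2·(-3.388197)≈-0.099180

0 4 7.000 0.000
1 4 -3.125 3.500
2 5 8.534 -0.163
3 5 -3.766 4.202
4 5 8.306 -0.202
5 5 -3.579 4.072
6 5 8.103 -0.160
7 5 -3.388 3.987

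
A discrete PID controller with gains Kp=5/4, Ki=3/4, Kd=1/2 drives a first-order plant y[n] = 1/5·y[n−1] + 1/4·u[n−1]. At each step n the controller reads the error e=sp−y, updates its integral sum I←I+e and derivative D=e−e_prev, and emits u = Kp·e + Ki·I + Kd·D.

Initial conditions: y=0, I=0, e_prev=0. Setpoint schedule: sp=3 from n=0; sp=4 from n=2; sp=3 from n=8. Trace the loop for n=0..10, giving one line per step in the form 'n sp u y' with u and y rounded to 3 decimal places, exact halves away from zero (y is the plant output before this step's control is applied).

(exact arithmetic carried between steps; '≈' marks a value shown rounded to 6 d.p. or computed from one; I and e_prev carry over from the previous line; the table rounds u and y to 3 d.p., halves away from zero)
n=0: y=0, sp=3, e=sp−y=3; I=3, D=e−e_prev=3; u=5/4·3+3/4·3+1/2·3=7.5; next y=1/5·0+1/4·7.5=1.875
n=1: y=1.875, sp=3, e=sp−y=1.125; I=4.125, D=e−e_prev=-1.875; u=5/4·1.125+3/4·4.125+1/2·(-1.875)=3.5625; next y=1/5·1.875+1/4·3.5625=1.265625
n=2: y=1.265625, sp=4, e=sp−y=2.734375; I=6.859375, D=e−e_prev=1.609375; u=5/4·2.734375+3/4·6.859375+1/2·1.609375≈9.367188; next y=1/5·1.265625+1/4·9.367188≈2.594922
n=3: y≈2.594922, sp=4, e=sp−y≈1.405078; I≈8.264453, D=e−e_prev≈-1.329297; u=5/4·1.405078+3/4·8.264453+1/2·(-1.329297)≈7.290039; next y=1/5·2.594922+1/4·7.290039≈2.341494
n=4: y≈2.341494, sp=4, e=sp−y≈1.658506; I≈9.922959, D=e−e_prev≈0.253428; u=5/4·1.658506+3/4·9.922959+1/2·0.253428≈9.642065; next y=1/5·2.341494+1/4·9.642065≈2.878815
n=5: y≈2.878815, sp=4, e=sp−y≈1.121185; I≈11.044144, D=e−e_prev≈-0.537321; u=5/4·1.121185+3/4·11.044144+1/2·(-0.537321)≈9.415928; next y=1/5·2.878815+1/4·9.415928≈2.929745
n=6: y≈2.929745, sp=4, e=sp−y≈1.070255; I≈12.114399, D=e−e_prev≈-0.050930; u=5/4·1.070255+3/4·12.114399+1/2·(-0.050930)≈10.398153; next y=1/5·2.929745+1/4·10.398153≈3.185487
n=7: y≈3.185487, sp=4, e=sp−y≈0.814513; I≈12.928911, D=e−e_prev≈-0.255742; u=5/4·0.814513+3/4·12.928911+1/2·(-0.255742)≈10.586954; next y=1/5·3.185487+1/4·10.586954≈3.283836
n=8: y≈3.283836, sp=3, e=sp−y≈-0.283836; I≈12.645076, D=e−e_prev≈-1.098349; u=5/4·(-0.283836)+3/4·12.645076+1/2·(-1.098349)≈8.579838; next y=1/5·3.283836+1/4·8.579838≈2.801727
n=9: y≈2.801727, sp=3, e=sp−y≈0.198273; I≈12.843349, D=e−e_prev≈0.482109; u=5/4·0.198273+3/4·12.843349+1/2·0.482109≈10.121408; next y=1/5·2.801727+1/4·10.121408≈3.090697
n=10: y≈3.090697, sp=3, e=sp−y≈-0.090697; I≈12.752652, D=e−e_prev≈-0.288971; u=5/4·(-0.090697)+3/4·12.752652+1/2·(-0.288971)≈9.306632; next y=1/5·3.090697+1/4·9.306632≈2.944797

0 3 7.500 0.000
1 3 3.563 1.875
2 4 9.367 1.266
3 4 7.290 2.595
4 4 9.642 2.341
5 4 9.416 2.879
6 4 10.398 2.930
7 4 10.587 3.185
8 3 8.580 3.284
9 3 10.121 2.802
10 3 9.307 3.091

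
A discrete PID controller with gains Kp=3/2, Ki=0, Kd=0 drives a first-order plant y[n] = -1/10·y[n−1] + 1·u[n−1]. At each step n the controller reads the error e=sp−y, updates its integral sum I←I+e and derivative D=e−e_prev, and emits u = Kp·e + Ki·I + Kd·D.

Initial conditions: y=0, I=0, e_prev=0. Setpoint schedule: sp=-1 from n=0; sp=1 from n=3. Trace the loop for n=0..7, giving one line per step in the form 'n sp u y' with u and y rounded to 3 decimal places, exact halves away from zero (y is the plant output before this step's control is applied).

(exact arithmetic carried between steps; '≈' marks a value shown rounded to 6 d.p. or computed from one; I and e_prev carry over from the previous line; the table rounds u and y to 3 d.p., halves away from zero)
n=0: y=0, sp=-1, e=sp−y=-1; I=-1, D=e−e_prev=-1; u=3/2·(-1)+0·(-1)+0·(-1)=-1.5; next y=-1/10·0+1·(-1.5)=-1.5
n=1: y=-1.5, sp=-1, e=sp−y=0.5; I=-0.5, D=e−e_prev=1.5; u=3/2·0.5+0·(-0.5)+0·1.5=0.75; next y=-1/10·(-1.5)+1·0.75=0.9
n=2: y=0.9, sp=-1, e=sp−y=-1.9; I=-2.4, D=e−e_prev=-2.4; u=3/2·(-1.9)+0·(-2.4)+0·(-2.4)=-2.85; next y=-1/10·0.9+1·(-2.85)=-2.94
n=3: y=-2.94, sp=1, e=sp−y=3.94; I=1.54, D=e−e_prev=5.84; u=3/2·3.94+0·1.54+0·5.84=5.91; next y=-1/10·(-2.94)+1·5.91=6.204
n=4: y=6.204, sp=1, e=sp−y=-5.204; I=-3.664, D=e−e_prev=-9.144; u=3/2·(-5.204)+0·(-3.664)+0·(-9.144)=-7.806; next y=-1/10·6.204+1·(-7.806)=-8.4264
n=5: y=-8.4264, sp=1, e=sp−y=9.4264; I=5.7624, D=e−e_prev=14.6304; u=3/2·9.4264+0·5.7624+0·14.6304=14.1396; next y=-1/10·(-8.4264)+1·14.1396=14.98224
n=6: y=14.98224, sp=1, e=sp−y=-13.98224; I=-8.21984, D=e−e_prev=-23.40864; u=3/2·(-13.98224)+0·(-8.21984)+0·(-23.40864)=-20.97336; next y=-1/10·14.98224+1·(-20.97336)=-22.471584
n=7: y=-22.471584, sp=1, e=sp−y=23.471584; I=15.251744, D=e−e_prev=37.453824; u=3/2·23.471584+0·15.251744+0·37.453824=35.207376; next y=-1/10·(-22.471584)+1·35.207376≈37.454534

0 -1 -1.500 0.000
1 -1 0.750 -1.500
2 -1 -2.850 0.900
3 1 5.910 -2.940
4 1 -7.806 6.204
5 1 14.140 -8.426
6 1 -20.973 14.982
7 1 35.207 -22.472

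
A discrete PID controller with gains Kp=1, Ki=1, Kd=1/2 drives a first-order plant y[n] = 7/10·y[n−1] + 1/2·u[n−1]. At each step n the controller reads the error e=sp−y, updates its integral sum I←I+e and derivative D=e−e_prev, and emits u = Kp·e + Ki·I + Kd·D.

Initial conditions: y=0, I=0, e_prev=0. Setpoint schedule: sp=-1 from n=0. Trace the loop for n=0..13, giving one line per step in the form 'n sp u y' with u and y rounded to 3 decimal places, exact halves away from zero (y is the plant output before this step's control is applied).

(exact arithmetic carried between steps; '≈' marks a value shown rounded to 6 d.p. or computed from one; I and e_prev carry over from the previous line; the table rounds u and y to 3 d.p., halves away from zero)
n=0: y=0, sp=-1, e=sp−y=-1; I=-1, D=e−e_prev=-1; u=1·(-1)+1·(-1)+1/2·(-1)=-2.5; next y=7/10·0+1/2·(-2.5)=-1.25
n=1: y=-1.25, sp=-1, e=sp−y=0.25; I=-0.75, D=e−e_prev=1.25; u=1·0.25+1·(-0.75)+1/2·1.25=0.125; next y=7/10·(-1.25)+1/2·0.125=-0.8125
n=2: y=-0.8125, sp=-1, e=sp−y=-0.1875; I=-0.9375, D=e−e_prev=-0.4375; u=1·(-0.1875)+1·(-0.9375)+1/2·(-0.4375)=-1.34375; next y=7/10·(-0.8125)+1/2·(-1.34375)=-1.240625
n=3: y=-1.240625, sp=-1, e=sp−y=0.240625; I=-0.696875, D=e−e_prev=0.428125; u=1·0.240625+1·(-0.696875)+1/2·0.428125≈-0.242188; next y=7/10·(-1.240625)+1/2·(-0.242188)≈-0.989531
n=4: y≈-0.989531, sp=-1, e=sp−y≈-0.010469; I≈-0.707344, D=e−e_prev≈-0.251094; u=1·(-0.010469)+1·(-0.707344)+1/2·(-0.251094)≈-0.843359; next y=7/10·(-0.989531)+1/2·(-0.843359)≈-1.114352
n=5: y≈-1.114352, sp=-1, e=sp−y≈0.114352; I≈-0.592992, D=e−e_prev≈0.124820; u=1·0.114352+1·(-0.592992)+1/2·0.124820≈-0.416230; next y=7/10·(-1.114352)+1/2·(-0.416230)≈-0.988161
n=6: y≈-0.988161, sp=-1, e=sp−y≈-0.011839; I≈-0.604831, D=e−e_prev≈-0.126190; u=1·(-0.011839)+1·(-0.604831)+1/2·(-0.126190)≈-0.679765; next y=7/10·(-0.988161)+1/2·(-0.679765)≈-1.031595
n=7: y≈-1.031595, sp=-1, e=sp−y≈0.031595; I≈-0.573236, D=e−e_prev≈0.043434; u=1·0.031595+1·(-0.573236)+1/2·0.043434≈-0.519923; next y=7/10·(-1.031595)+1/2·(-0.519923)≈-0.982078
n=8: y≈-0.982078, sp=-1, e=sp−y≈-0.017922; I≈-0.591157, D=e−e_prev≈-0.049517; u=1·(-0.017922)+1·(-0.591157)+1/2·(-0.049517)≈-0.633837; next y=7/10·(-0.982078)+1/2·(-0.633837)≈-1.004374
n=9: y≈-1.004374, sp=-1, e=sp−y≈0.004374; I≈-0.586784, D=e−e_prev≈0.022295; u=1·0.004374+1·(-0.586784)+1/2·0.022295≈-0.571263; next y=7/10·(-1.004374)+1/2·(-0.571263)≈-0.988693
n=10: y≈-0.988693, sp=-1, e=sp−y≈-0.011307; I≈-0.598091, D=e−e_prev≈-0.015681; u=1·(-0.011307)+1·(-0.598091)+1/2·(-0.015681)≈-0.617239; next y=7/10·(-0.988693)+1/2·(-0.617239)≈-1.000704
n=11: y≈-1.000704, sp=-1, e=sp−y≈0.000704; I≈-0.597387, D=e−e_prev≈0.012011; u=1·0.000704+1·(-0.597387)+1/2·0.012011≈-0.590677; next y=7/10·(-1.000704)+1/2·(-0.590677)≈-0.995831
n=12: y≈-0.995831, sp=-1, e=sp−y≈-0.004169; I≈-0.601555, D=e−e_prev≈-0.004873; u=1·(-0.004169)+1·(-0.601555)+1/2·(-0.004873)≈-0.608160; next y=7/10·(-0.995831)+1/2·(-0.608160)≈-1.001162
n=13: y≈-1.001162, sp=-1, e=sp−y≈0.001162; I≈-0.600393, D=e−e_prev≈0.005331; u=1·0.001162+1·(-0.600393)+1/2·0.005331≈-0.596566; next y=7/10·(-1.001162)+1/2·(-0.596566)≈-0.999096

0 -1 -2.500 0.000
1 -1 0.125 -1.250
2 -1 -1.344 -0.813
3 -1 -0.242 -1.241
4 -1 -0.843 -0.990
5 -1 -0.416 -1.114
6 -1 -0.680 -0.988
7 -1 -0.520 -1.032
8 -1 -0.634 -0.982
9 -1 -0.571 -1.004
10 -1 -0.617 -0.989
11 -1 -0.591 -1.001
12 -1 -0.608 -0.996
13 -1 -0.597 -1.001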